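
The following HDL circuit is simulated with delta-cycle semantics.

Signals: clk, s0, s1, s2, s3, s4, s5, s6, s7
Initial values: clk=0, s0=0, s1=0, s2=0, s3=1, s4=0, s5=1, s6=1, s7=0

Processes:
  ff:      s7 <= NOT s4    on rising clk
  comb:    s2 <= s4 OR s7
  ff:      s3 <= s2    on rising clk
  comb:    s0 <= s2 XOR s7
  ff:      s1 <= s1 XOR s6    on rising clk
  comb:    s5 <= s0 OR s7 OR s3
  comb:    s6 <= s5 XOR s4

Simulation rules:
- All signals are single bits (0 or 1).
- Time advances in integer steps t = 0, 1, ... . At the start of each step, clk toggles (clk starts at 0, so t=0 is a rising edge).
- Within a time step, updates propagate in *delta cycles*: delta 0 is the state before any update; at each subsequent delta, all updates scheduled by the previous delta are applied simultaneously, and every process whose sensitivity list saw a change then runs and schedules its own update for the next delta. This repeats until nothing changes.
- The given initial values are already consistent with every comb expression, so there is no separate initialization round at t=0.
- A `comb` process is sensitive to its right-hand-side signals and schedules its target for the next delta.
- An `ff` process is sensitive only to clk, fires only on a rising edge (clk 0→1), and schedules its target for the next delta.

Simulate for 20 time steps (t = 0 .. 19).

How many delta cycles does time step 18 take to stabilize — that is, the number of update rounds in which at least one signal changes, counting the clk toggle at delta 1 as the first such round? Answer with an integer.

2

t=0 Δ0: s0=0 s6=1 s2=0 s1=0 s3=1 s4=0 s7=0 clk=0 s5=1
  Δ1: clk:0→1
  Δ2: s1:0→1, s3:1→0, s7:0→1
  Δ3: s0:0→1, s2:0→1
  Δ4: s0:1→0
  (4Δ to stable)
t=1 Δ0: s0=0 s6=1 s2=1 s1=1 s3=0 s4=0 s7=1 clk=1 s5=1
  Δ1: clk:1→0
  (1Δ to stable)
t=2 Δ0: s0=0 s6=1 s2=1 s1=1 s3=0 s4=0 s7=1 clk=0 s5=1
  Δ1: clk:0→1
  Δ2: s1:1→0, s3:0→1
  (2Δ to stable)
t=3 Δ0: s0=0 s6=1 s2=1 s1=0 s3=1 s4=0 s7=1 clk=1 s5=1
  Δ1: clk:1→0
  (1Δ to stable)
t=4 Δ0: s0=0 s6=1 s2=1 s1=0 s3=1 s4=0 s7=1 clk=0 s5=1
  Δ1: clk:0→1
  Δ2: s1:0→1
  (2Δ to stable)
t=5 Δ0: s0=0 s6=1 s2=1 s1=1 s3=1 s4=0 s7=1 clk=1 s5=1
  Δ1: clk:1→0
  (1Δ to stable)
t=6 Δ0: s0=0 s6=1 s2=1 s1=1 s3=1 s4=0 s7=1 clk=0 s5=1
  Δ1: clk:0→1
  Δ2: s1:1→0
  (2Δ to stable)
t=7 Δ0: s0=0 s6=1 s2=1 s1=0 s3=1 s4=0 s7=1 clk=1 s5=1
  Δ1: clk:1→0
  (1Δ to stable)
t=8 Δ0: s0=0 s6=1 s2=1 s1=0 s3=1 s4=0 s7=1 clk=0 s5=1
  Δ1: clk:0→1
  Δ2: s1:0→1
  (2Δ to stable)
t=9 Δ0: s0=0 s6=1 s2=1 s1=1 s3=1 s4=0 s7=1 clk=1 s5=1
  Δ1: clk:1→0
  (1Δ to stable)
t=10 Δ0: s0=0 s6=1 s2=1 s1=1 s3=1 s4=0 s7=1 clk=0 s5=1
  Δ1: clk:0→1
  Δ2: s1:1→0
  (2Δ to stable)
t=11 Δ0: s0=0 s6=1 s2=1 s1=0 s3=1 s4=0 s7=1 clk=1 s5=1
  Δ1: clk:1→0
  (1Δ to stable)
t=12 Δ0: s0=0 s6=1 s2=1 s1=0 s3=1 s4=0 s7=1 clk=0 s5=1
  Δ1: clk:0→1
  Δ2: s1:0→1
  (2Δ to stable)
t=13 Δ0: s0=0 s6=1 s2=1 s1=1 s3=1 s4=0 s7=1 clk=1 s5=1
  Δ1: clk:1→0
  (1Δ to stable)
t=14 Δ0: s0=0 s6=1 s2=1 s1=1 s3=1 s4=0 s7=1 clk=0 s5=1
  Δ1: clk:0→1
  Δ2: s1:1→0
  (2Δ to stable)
t=15 Δ0: s0=0 s6=1 s2=1 s1=0 s3=1 s4=0 s7=1 clk=1 s5=1
  Δ1: clk:1→0
  (1Δ to stable)
t=16 Δ0: s0=0 s6=1 s2=1 s1=0 s3=1 s4=0 s7=1 clk=0 s5=1
  Δ1: clk:0→1
  Δ2: s1:0→1
  (2Δ to stable)
t=17 Δ0: s0=0 s6=1 s2=1 s1=1 s3=1 s4=0 s7=1 clk=1 s5=1
  Δ1: clk:1→0
  (1Δ to stable)
t=18 Δ0: s0=0 s6=1 s2=1 s1=1 s3=1 s4=0 s7=1 clk=0 s5=1
  Δ1: clk:0→1
  Δ2: s1:1→0
  (2Δ to stable)
t=19 Δ0: s0=0 s6=1 s2=1 s1=0 s3=1 s4=0 s7=1 clk=1 s5=1
  Δ1: clk:1→0
  (1Δ to stable)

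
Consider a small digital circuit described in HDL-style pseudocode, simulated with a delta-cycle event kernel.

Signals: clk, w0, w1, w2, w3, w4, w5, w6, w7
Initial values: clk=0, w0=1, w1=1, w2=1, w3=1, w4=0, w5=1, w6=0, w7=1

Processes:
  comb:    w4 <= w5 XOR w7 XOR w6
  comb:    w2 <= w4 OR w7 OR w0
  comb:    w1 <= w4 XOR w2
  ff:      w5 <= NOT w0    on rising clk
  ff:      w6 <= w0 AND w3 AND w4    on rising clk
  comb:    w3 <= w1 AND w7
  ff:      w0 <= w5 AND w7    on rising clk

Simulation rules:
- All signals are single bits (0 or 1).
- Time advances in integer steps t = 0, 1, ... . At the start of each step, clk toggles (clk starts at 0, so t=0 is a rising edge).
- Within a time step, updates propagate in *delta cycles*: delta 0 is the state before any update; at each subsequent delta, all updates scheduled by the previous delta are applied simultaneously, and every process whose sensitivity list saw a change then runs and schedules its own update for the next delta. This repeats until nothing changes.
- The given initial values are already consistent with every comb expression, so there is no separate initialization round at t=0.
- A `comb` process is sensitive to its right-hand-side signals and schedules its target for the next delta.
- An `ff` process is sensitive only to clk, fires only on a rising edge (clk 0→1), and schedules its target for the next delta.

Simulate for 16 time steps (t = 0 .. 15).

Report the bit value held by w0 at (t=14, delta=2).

[bits: w0,w2,w5,w3,w4,clk,w1,w6,w7]
t=0: Δ0=111100101 Δ1=111101101 Δ2=110101101 Δ3=110111101 Δ4=110111001 Δ5=110011001 | 5Δ
t=1: Δ0=110011001 Δ1=110010001 | 1Δ
t=2: Δ0=110010001 Δ1=110011001 Δ2=010011001 | 2Δ
t=3: Δ0=010011001 Δ1=010010001 | 1Δ
t=4: Δ0=010010001 Δ1=010011001 Δ2=011011001 Δ3=011001001 Δ4=011001101 Δ5=011101101 | 5Δ
t=5: Δ0=011101101 Δ1=011100101 | 1Δ
t=6: Δ0=011100101 Δ1=011101101 Δ2=111101101 | 2Δ
t=7: Δ0=111101101 Δ1=111100101 | 1Δ
t=8: Δ0=111100101 Δ1=111101101 Δ2=110101101 Δ3=110111101 Δ4=110111001 Δ5=110011001 | 5Δ
t=9: Δ0=110011001 Δ1=110010001 | 1Δ
t=10: Δ0=110010001 Δ1=110011001 Δ2=010011001 | 2Δ
t=11: Δ0=010011001 Δ1=010010001 | 1Δ
t=12: Δ0=010010001 Δ1=010011001 Δ2=011011001 Δ3=011001001 Δ4=011001101 Δ5=011101101 | 5Δ
t=13: Δ0=011101101 Δ1=011100101 | 1Δ
t=14: Δ0=011100101 Δ1=011101101 Δ2=111101101 | 2Δ
t=15: Δ0=111101101 Δ1=111100101 | 1Δ

1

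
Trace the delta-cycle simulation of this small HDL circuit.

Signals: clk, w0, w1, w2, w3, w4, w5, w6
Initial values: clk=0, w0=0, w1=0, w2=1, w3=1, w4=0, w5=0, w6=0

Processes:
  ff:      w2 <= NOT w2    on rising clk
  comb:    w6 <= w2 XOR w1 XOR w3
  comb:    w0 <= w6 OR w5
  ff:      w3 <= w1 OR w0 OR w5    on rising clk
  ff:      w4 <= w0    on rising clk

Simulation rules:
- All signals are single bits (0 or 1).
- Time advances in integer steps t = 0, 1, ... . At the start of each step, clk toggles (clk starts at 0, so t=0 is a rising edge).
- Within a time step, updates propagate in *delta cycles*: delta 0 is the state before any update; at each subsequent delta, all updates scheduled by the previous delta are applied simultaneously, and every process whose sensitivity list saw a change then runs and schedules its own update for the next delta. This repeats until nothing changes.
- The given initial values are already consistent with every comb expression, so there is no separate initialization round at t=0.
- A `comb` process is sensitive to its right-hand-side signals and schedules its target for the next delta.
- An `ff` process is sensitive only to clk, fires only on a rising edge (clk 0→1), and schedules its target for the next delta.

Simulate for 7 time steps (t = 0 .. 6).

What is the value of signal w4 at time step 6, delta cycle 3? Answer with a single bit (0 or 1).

1

[bits: w0,w4,w3,w1,w6,clk,w2,w5]
t=0: Δ0=00100010 Δ1=00100110 Δ2=00000100 | 2Δ
t=1: Δ0=00000100 Δ1=00000000 | 1Δ
t=2: Δ0=00000000 Δ1=00000100 Δ2=00000110 Δ3=00001110 Δ4=10001110 | 4Δ
t=3: Δ0=10001110 Δ1=10001010 | 1Δ
t=4: Δ0=10001010 Δ1=10001110 Δ2=11101100 | 2Δ
t=5: Δ0=11101100 Δ1=11101000 | 1Δ
t=6: Δ0=11101000 Δ1=11101100 Δ2=11101110 Δ3=11100110 Δ4=01100110 | 4Δ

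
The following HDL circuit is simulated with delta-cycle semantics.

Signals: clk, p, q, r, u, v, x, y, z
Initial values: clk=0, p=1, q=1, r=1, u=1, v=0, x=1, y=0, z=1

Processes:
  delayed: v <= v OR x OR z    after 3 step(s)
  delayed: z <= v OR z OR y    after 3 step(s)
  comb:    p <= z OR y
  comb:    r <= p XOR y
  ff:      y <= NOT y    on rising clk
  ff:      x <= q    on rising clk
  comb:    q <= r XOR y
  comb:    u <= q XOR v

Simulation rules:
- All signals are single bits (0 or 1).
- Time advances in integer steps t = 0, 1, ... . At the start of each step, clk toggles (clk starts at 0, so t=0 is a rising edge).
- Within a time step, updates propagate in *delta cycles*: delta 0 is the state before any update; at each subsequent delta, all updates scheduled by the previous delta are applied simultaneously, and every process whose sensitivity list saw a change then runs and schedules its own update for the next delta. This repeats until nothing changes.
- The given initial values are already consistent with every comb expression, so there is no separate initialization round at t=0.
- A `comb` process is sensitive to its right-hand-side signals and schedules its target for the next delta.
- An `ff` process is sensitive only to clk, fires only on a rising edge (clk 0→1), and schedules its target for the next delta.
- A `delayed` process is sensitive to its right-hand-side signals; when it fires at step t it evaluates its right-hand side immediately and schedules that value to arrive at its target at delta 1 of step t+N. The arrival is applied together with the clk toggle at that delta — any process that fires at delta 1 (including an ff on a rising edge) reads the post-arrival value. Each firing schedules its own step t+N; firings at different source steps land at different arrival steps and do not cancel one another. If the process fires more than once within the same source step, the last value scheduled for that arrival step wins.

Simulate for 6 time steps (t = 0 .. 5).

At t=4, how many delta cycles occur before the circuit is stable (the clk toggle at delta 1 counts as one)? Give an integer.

t0.Δ0 v=0 u=1 z=1 q=1 x=1 clk=0 p=1 y=0 r=1
t0.Δ1 v=0 u=1 z=1 q=1 x=1 clk=1 p=1 y=0 r=1
t0.Δ2 v=0 u=1 z=1 q=1 x=1 clk=1 p=1 y=1 r=1
t0.Δ3 v=0 u=1 z=1 q=0 x=1 clk=1 p=1 y=1 r=0
t0.Δ4 v=0 u=0 z=1 q=1 x=1 clk=1 p=1 y=1 r=0
t0.Δ5 v=0 u=1 z=1 q=1 x=1 clk=1 p=1 y=1 r=0
t1.Δ0 v=0 u=1 z=1 q=1 x=1 clk=1 p=1 y=1 r=0
t1.Δ1 v=0 u=1 z=1 q=1 x=1 clk=0 p=1 y=1 r=0
t2.Δ0 v=0 u=1 z=1 q=1 x=1 clk=0 p=1 y=1 r=0
t2.Δ1 v=0 u=1 z=1 q=1 x=1 clk=1 p=1 y=1 r=0
t2.Δ2 v=0 u=1 z=1 q=1 x=1 clk=1 p=1 y=0 r=0
t2.Δ3 v=0 u=1 z=1 q=0 x=1 clk=1 p=1 y=0 r=1
t2.Δ4 v=0 u=0 z=1 q=1 x=1 clk=1 p=1 y=0 r=1
t2.Δ5 v=0 u=1 z=1 q=1 x=1 clk=1 p=1 y=0 r=1
t3.Δ0 v=0 u=1 z=1 q=1 x=1 clk=1 p=1 y=0 r=1
t3.Δ1 v=0 u=1 z=1 q=1 x=1 clk=0 p=1 y=0 r=1
t4.Δ0 v=0 u=1 z=1 q=1 x=1 clk=0 p=1 y=0 r=1
t4.Δ1 v=0 u=1 z=1 q=1 x=1 clk=1 p=1 y=0 r=1
t4.Δ2 v=0 u=1 z=1 q=1 x=1 clk=1 p=1 y=1 r=1
t4.Δ3 v=0 u=1 z=1 q=0 x=1 clk=1 p=1 y=1 r=0
t4.Δ4 v=0 u=0 z=1 q=1 x=1 clk=1 p=1 y=1 r=0
t4.Δ5 v=0 u=1 z=1 q=1 x=1 clk=1 p=1 y=1 r=0
t5.Δ0 v=0 u=1 z=1 q=1 x=1 clk=1 p=1 y=1 r=0
t5.Δ1 v=0 u=1 z=1 q=1 x=1 clk=0 p=1 y=1 r=0

5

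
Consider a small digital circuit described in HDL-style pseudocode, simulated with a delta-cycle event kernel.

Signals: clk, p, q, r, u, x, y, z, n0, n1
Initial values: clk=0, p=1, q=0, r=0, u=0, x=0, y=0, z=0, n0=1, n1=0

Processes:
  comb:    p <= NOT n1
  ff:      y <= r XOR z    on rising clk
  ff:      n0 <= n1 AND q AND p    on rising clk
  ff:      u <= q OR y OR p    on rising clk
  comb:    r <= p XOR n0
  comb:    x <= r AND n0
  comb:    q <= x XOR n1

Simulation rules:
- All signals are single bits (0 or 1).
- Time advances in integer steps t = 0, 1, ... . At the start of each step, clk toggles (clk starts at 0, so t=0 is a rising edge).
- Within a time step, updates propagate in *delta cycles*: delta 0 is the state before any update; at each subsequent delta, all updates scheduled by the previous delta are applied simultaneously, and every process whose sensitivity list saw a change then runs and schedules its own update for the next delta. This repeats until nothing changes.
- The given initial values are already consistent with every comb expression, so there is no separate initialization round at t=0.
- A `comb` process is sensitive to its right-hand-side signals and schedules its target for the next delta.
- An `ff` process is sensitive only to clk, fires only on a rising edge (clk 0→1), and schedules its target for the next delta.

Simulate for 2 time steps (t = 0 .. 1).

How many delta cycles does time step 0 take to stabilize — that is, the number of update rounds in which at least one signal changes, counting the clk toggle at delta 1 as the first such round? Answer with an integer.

t=0 Δ0: y=0 n1=0 clk=0 u=0 x=0 r=0 p=1 z=0 q=0 n0=1
  Δ1: clk:0→1
  Δ2: u:0→1, n0:1→0
  Δ3: r:0→1
  (3Δ to stable)
t=1 Δ0: y=0 n1=0 clk=1 u=1 x=0 r=1 p=1 z=0 q=0 n0=0
  Δ1: clk:1→0
  (1Δ to stable)

3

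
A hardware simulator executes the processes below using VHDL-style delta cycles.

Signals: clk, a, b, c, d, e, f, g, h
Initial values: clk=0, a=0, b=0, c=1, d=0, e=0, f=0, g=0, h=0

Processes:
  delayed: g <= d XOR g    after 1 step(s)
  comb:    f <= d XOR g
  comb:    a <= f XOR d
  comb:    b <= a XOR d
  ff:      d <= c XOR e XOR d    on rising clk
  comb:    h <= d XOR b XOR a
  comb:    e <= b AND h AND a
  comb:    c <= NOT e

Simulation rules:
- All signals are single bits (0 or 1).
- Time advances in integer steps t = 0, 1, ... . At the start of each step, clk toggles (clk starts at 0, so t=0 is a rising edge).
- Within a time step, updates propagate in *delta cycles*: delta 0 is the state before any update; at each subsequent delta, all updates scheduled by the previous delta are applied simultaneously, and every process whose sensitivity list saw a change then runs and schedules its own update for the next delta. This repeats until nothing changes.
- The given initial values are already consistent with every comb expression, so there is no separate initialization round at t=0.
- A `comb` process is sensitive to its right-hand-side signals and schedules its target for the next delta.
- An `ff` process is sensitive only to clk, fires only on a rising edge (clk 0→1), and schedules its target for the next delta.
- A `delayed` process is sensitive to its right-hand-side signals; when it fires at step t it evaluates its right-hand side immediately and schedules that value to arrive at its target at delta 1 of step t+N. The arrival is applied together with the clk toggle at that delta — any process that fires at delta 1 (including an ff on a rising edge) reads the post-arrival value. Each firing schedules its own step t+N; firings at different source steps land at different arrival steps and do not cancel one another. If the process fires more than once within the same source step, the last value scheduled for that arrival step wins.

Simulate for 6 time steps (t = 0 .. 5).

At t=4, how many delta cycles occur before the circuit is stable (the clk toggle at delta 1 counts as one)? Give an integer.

t0.Δ0 g=0 d=0 c=1 h=0 b=0 f=0 e=0 a=0 clk=0
t0.Δ1 g=0 d=0 c=1 h=0 b=0 f=0 e=0 a=0 clk=1
t0.Δ2 g=0 d=1 c=1 h=0 b=0 f=0 e=0 a=0 clk=1
t0.Δ3 g=0 d=1 c=1 h=1 b=1 f=1 e=0 a=1 clk=1
t0.Δ4 g=0 d=1 c=1 h=1 b=0 f=1 e=1 a=0 clk=1
t0.Δ5 g=0 d=1 c=0 h=1 b=1 f=1 e=0 a=0 clk=1
t0.Δ6 g=0 d=1 c=1 h=0 b=1 f=1 e=0 a=0 clk=1
t1.Δ0 g=0 d=1 c=1 h=0 b=1 f=1 e=0 a=0 clk=1
t1.Δ1 g=1 d=1 c=1 h=0 b=1 f=1 e=0 a=0 clk=0
t1.Δ2 g=1 d=1 c=1 h=0 b=1 f=0 e=0 a=0 clk=0
t1.Δ3 g=1 d=1 c=1 h=0 b=1 f=0 e=0 a=1 clk=0
t1.Δ4 g=1 d=1 c=1 h=1 b=0 f=0 e=0 a=1 clk=0
t1.Δ5 g=1 d=1 c=1 h=0 b=0 f=0 e=0 a=1 clk=0
t2.Δ0 g=1 d=1 c=1 h=0 b=0 f=0 e=0 a=1 clk=0
t2.Δ1 g=0 d=1 c=1 h=0 b=0 f=0 e=0 a=1 clk=1
t2.Δ2 g=0 d=0 c=1 h=0 b=0 f=1 e=0 a=1 clk=1
t2.Δ3 g=0 d=0 c=1 h=1 b=1 f=0 e=0 a=1 clk=1
t2.Δ4 g=0 d=0 c=1 h=0 b=1 f=0 e=1 a=0 clk=1
t2.Δ5 g=0 d=0 c=0 h=1 b=0 f=0 e=0 a=0 clk=1
t2.Δ6 g=0 d=0 c=1 h=0 b=0 f=0 e=0 a=0 clk=1
t3.Δ0 g=0 d=0 c=1 h=0 b=0 f=0 e=0 a=0 clk=1
t3.Δ1 g=0 d=0 c=1 h=0 b=0 f=0 e=0 a=0 clk=0
t4.Δ0 g=0 d=0 c=1 h=0 b=0 f=0 e=0 a=0 clk=0
t4.Δ1 g=0 d=0 c=1 h=0 b=0 f=0 e=0 a=0 clk=1
t4.Δ2 g=0 d=1 c=1 h=0 b=0 f=0 e=0 a=0 clk=1
t4.Δ3 g=0 d=1 c=1 h=1 b=1 f=1 e=0 a=1 clk=1
t4.Δ4 g=0 d=1 c=1 h=1 b=0 f=1 e=1 a=0 clk=1
t4.Δ5 g=0 d=1 c=0 h=1 b=1 f=1 e=0 a=0 clk=1
t4.Δ6 g=0 d=1 c=1 h=0 b=1 f=1 e=0 a=0 clk=1
t5.Δ0 g=0 d=1 c=1 h=0 b=1 f=1 e=0 a=0 clk=1
t5.Δ1 g=1 d=1 c=1 h=0 b=1 f=1 e=0 a=0 clk=0
t5.Δ2 g=1 d=1 c=1 h=0 b=1 f=0 e=0 a=0 clk=0
t5.Δ3 g=1 d=1 c=1 h=0 b=1 f=0 e=0 a=1 clk=0
t5.Δ4 g=1 d=1 c=1 h=1 b=0 f=0 e=0 a=1 clk=0
t5.Δ5 g=1 d=1 c=1 h=0 b=0 f=0 e=0 a=1 clk=0

6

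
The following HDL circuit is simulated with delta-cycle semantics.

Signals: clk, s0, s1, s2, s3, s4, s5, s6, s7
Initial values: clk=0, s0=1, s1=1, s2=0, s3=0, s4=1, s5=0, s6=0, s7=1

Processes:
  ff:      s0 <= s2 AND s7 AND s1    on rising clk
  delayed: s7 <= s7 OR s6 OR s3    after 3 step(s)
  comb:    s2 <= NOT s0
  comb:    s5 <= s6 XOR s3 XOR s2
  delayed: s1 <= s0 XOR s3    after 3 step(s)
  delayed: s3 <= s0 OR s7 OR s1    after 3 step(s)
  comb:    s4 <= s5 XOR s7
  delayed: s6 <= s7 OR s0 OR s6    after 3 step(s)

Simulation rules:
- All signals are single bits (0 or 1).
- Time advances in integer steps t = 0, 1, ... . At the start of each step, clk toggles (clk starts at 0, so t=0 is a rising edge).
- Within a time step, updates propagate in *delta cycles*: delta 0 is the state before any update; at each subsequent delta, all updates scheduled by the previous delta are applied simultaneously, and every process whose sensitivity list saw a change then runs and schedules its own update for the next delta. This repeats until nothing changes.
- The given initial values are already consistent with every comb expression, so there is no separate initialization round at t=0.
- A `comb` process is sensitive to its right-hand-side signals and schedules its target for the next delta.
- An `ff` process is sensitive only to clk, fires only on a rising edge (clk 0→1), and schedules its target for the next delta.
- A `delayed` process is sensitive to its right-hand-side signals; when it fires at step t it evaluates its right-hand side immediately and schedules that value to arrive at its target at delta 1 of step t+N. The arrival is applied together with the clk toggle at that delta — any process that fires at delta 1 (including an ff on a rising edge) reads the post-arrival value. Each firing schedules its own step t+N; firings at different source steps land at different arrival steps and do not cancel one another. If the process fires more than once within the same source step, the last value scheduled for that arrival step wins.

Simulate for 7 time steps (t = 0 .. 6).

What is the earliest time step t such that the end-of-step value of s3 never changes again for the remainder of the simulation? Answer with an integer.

[bits: s1,s6,s2,s7,s4,s0,s5,clk,s3]
t=0: Δ0=100111000 Δ1=100111010 Δ2=100110010 Δ3=101110010 Δ4=101110110 Δ5=101100110 | 5Δ
t=1: Δ0=101100110 Δ1=101100100 | 1Δ
t=2: Δ0=101100100 Δ1=101100110 Δ2=101101110 Δ3=100101110 Δ4=100101010 Δ5=100111010 | 5Δ
t=3: Δ0=100111010 Δ1=010111001 | 1Δ
t=4: Δ0=010111001 Δ1=010111011 Δ2=010110011 Δ3=011110011 Δ4=011110111 Δ5=011100111 | 5Δ
t=5: Δ0=011100111 Δ1=111100101 | 1Δ
t=6: Δ0=111100101 Δ1=011100111 | 1Δ

3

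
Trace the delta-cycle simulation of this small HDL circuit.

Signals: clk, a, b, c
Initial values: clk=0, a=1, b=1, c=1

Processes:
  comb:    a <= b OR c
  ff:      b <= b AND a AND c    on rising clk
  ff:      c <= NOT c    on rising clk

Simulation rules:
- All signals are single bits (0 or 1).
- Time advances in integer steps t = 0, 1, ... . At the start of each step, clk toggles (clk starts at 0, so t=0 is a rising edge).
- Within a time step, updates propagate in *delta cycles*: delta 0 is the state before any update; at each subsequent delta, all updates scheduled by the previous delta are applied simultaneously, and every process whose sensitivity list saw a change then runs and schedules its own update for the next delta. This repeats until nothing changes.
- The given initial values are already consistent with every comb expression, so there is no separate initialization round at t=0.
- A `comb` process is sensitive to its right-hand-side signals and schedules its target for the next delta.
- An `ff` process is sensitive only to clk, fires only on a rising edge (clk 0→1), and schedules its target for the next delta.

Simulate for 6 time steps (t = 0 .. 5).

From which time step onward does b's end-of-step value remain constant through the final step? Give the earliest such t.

t=0 Δ0: b=1 a=1 clk=0 c=1
  Δ1: clk:0→1
  Δ2: c:1→0
  (2Δ to stable)
t=1 Δ0: b=1 a=1 clk=1 c=0
  Δ1: clk:1→0
  (1Δ to stable)
t=2 Δ0: b=1 a=1 clk=0 c=0
  Δ1: clk:0→1
  Δ2: b:1→0, c:0→1
  (2Δ to stable)
t=3 Δ0: b=0 a=1 clk=1 c=1
  Δ1: clk:1→0
  (1Δ to stable)
t=4 Δ0: b=0 a=1 clk=0 c=1
  Δ1: clk:0→1
  Δ2: c:1→0
  Δ3: a:1→0
  (3Δ to stable)
t=5 Δ0: b=0 a=0 clk=1 c=0
  Δ1: clk:1→0
  (1Δ to stable)

2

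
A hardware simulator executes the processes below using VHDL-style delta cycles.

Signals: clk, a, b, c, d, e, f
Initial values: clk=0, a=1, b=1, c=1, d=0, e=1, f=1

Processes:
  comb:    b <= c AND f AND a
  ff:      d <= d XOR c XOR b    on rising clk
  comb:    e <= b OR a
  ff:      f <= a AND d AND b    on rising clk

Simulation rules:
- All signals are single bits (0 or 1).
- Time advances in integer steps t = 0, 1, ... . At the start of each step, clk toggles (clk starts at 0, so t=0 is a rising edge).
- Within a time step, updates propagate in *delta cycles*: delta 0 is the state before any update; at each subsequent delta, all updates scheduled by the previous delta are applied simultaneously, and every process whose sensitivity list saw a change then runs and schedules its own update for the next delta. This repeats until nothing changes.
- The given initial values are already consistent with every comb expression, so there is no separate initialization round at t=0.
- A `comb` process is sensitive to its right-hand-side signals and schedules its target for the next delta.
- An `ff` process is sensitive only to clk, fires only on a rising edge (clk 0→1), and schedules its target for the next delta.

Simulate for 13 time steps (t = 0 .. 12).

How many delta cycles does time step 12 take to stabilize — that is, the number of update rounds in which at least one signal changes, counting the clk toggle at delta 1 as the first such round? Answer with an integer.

2

t=0 Δ0: b=1 d=0 clk=0 a=1 c=1 e=1 f=1
  Δ1: clk:0→1
  Δ2: f:1→0
  Δ3: b:1→0
  (3Δ to stable)
t=1 Δ0: b=0 d=0 clk=1 a=1 c=1 e=1 f=0
  Δ1: clk:1→0
  (1Δ to stable)
t=2 Δ0: b=0 d=0 clk=0 a=1 c=1 e=1 f=0
  Δ1: clk:0→1
  Δ2: d:0→1
  (2Δ to stable)
t=3 Δ0: b=0 d=1 clk=1 a=1 c=1 e=1 f=0
  Δ1: clk:1→0
  (1Δ to stable)
t=4 Δ0: b=0 d=1 clk=0 a=1 c=1 e=1 f=0
  Δ1: clk:0→1
  Δ2: d:1→0
  (2Δ to stable)
t=5 Δ0: b=0 d=0 clk=1 a=1 c=1 e=1 f=0
  Δ1: clk:1→0
  (1Δ to stable)
t=6 Δ0: b=0 d=0 clk=0 a=1 c=1 e=1 f=0
  Δ1: clk:0→1
  Δ2: d:0→1
  (2Δ to stable)
t=7 Δ0: b=0 d=1 clk=1 a=1 c=1 e=1 f=0
  Δ1: clk:1→0
  (1Δ to stable)
t=8 Δ0: b=0 d=1 clk=0 a=1 c=1 e=1 f=0
  Δ1: clk:0→1
  Δ2: d:1→0
  (2Δ to stable)
t=9 Δ0: b=0 d=0 clk=1 a=1 c=1 e=1 f=0
  Δ1: clk:1→0
  (1Δ to stable)
t=10 Δ0: b=0 d=0 clk=0 a=1 c=1 e=1 f=0
  Δ1: clk:0→1
  Δ2: d:0→1
  (2Δ to stable)
t=11 Δ0: b=0 d=1 clk=1 a=1 c=1 e=1 f=0
  Δ1: clk:1→0
  (1Δ to stable)
t=12 Δ0: b=0 d=1 clk=0 a=1 c=1 e=1 f=0
  Δ1: clk:0→1
  Δ2: d:1→0
  (2Δ to stable)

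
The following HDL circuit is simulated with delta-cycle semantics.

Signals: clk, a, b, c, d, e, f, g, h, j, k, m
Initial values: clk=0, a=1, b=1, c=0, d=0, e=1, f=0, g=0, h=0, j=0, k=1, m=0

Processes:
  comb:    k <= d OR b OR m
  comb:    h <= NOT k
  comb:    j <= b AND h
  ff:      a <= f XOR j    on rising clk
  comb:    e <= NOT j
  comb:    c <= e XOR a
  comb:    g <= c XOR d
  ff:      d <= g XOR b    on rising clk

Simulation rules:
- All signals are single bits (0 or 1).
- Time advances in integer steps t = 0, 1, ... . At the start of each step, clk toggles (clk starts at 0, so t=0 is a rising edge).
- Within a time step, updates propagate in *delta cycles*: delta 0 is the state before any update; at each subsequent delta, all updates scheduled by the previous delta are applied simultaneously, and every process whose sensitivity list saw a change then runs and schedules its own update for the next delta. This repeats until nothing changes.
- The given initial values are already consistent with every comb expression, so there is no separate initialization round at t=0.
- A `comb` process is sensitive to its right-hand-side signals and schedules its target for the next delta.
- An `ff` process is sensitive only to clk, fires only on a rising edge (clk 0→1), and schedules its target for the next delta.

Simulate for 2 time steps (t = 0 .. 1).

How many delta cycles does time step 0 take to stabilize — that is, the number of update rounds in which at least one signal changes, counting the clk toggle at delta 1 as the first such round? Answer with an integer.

4

[bits: c,g,j,a,b,k,f,d,h,m,clk,e]
t=0: Δ0=000111000001 Δ1=000111000011 Δ2=000011010011 Δ3=110011010011 Δ4=100011010011 | 4Δ
t=1: Δ0=100011010011 Δ1=100011010001 | 1Δ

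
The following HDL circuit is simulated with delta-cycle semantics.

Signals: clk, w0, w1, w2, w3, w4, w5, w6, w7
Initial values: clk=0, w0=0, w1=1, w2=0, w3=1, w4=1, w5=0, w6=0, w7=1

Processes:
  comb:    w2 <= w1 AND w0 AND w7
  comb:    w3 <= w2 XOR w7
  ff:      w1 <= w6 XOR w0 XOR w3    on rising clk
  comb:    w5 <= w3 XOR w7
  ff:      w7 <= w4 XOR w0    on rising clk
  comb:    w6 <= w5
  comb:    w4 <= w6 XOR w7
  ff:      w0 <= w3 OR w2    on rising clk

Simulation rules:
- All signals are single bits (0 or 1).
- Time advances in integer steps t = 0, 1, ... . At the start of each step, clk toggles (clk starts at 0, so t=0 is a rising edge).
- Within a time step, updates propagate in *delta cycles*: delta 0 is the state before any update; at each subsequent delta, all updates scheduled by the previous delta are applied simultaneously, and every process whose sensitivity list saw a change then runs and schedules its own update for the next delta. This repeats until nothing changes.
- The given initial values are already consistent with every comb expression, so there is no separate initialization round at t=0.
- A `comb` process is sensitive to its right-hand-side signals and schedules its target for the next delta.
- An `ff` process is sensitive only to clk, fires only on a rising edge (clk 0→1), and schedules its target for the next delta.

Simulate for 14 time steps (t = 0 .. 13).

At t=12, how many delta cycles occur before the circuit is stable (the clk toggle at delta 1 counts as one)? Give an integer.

6

[bits: w4,w0,w5,w3,w2,w6,w1,w7,clk]
t=0: Δ0=100100110 Δ1=100100111 Δ2=110100111 Δ3=110110111 Δ4=110010111 Δ5=111010111 Δ6=111011111 Δ7=011011111 | 7Δ
t=1: Δ0=011011111 Δ1=011011110 | 1Δ
t=2: Δ0=011011110 Δ1=011011111 Δ2=011011011 Δ3=011001011 Δ4=011101011 Δ5=010101011 Δ6=010100011 Δ7=110100011 | 7Δ
t=3: Δ0=110100011 Δ1=110100010 | 1Δ
t=4: Δ0=110100010 Δ1=110100011 Δ2=110100001 Δ3=011000001 Δ4=010001001 Δ5=110000001 Δ6=010000001 | 6Δ
t=5: Δ0=010000001 Δ1=010000000 | 1Δ
t=6: Δ0=010000000 Δ1=010000001 Δ2=000000111 Δ3=101100111 Δ4=100101111 Δ5=000100111 Δ6=100100111 | 6Δ
t=7: Δ0=100100111 Δ1=100100110 | 1Δ
t=8: Δ0=100100110 Δ1=100100111 Δ2=110100111 Δ3=110110111 Δ4=110010111 Δ5=111010111 Δ6=111011111 Δ7=011011111 | 7Δ
t=9: Δ0=011011111 Δ1=011011110 | 1Δ
t=10: Δ0=011011110 Δ1=011011111 Δ2=011011011 Δ3=011001011 Δ4=011101011 Δ5=010101011 Δ6=010100011 Δ7=110100011 | 7Δ
t=11: Δ0=110100011 Δ1=110100010 | 1Δ
t=12: Δ0=110100010 Δ1=110100011 Δ2=110100001 Δ3=011000001 Δ4=010001001 Δ5=110000001 Δ6=010000001 | 6Δ
t=13: Δ0=010000001 Δ1=010000000 | 1Δ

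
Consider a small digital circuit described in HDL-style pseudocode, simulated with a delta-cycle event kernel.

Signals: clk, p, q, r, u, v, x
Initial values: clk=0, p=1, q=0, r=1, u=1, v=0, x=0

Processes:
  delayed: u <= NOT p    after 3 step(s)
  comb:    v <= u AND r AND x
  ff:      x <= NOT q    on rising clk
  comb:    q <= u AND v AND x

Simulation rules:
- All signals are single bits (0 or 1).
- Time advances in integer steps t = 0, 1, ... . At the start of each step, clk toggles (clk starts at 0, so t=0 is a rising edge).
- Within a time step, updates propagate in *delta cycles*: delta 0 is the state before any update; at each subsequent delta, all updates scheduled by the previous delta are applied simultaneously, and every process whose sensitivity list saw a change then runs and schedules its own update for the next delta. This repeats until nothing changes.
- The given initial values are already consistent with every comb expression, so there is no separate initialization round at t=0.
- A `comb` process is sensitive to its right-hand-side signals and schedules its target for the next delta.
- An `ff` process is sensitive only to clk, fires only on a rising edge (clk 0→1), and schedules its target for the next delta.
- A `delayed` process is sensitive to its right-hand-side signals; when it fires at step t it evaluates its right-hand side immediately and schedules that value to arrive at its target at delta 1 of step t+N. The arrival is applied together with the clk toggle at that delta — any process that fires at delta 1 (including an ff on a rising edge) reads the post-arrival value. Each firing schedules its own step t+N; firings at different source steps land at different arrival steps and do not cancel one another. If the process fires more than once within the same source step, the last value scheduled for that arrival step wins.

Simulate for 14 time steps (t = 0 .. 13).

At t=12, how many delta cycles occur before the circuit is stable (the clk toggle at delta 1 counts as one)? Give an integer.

4

t0.Δ0 p=1 x=0 u=1 q=0 v=0 r=1 clk=0
t0.Δ1 p=1 x=0 u=1 q=0 v=0 r=1 clk=1
t0.Δ2 p=1 x=1 u=1 q=0 v=0 r=1 clk=1
t0.Δ3 p=1 x=1 u=1 q=0 v=1 r=1 clk=1
t0.Δ4 p=1 x=1 u=1 q=1 v=1 r=1 clk=1
t1.Δ0 p=1 x=1 u=1 q=1 v=1 r=1 clk=1
t1.Δ1 p=1 x=1 u=1 q=1 v=1 r=1 clk=0
t2.Δ0 p=1 x=1 u=1 q=1 v=1 r=1 clk=0
t2.Δ1 p=1 x=1 u=1 q=1 v=1 r=1 clk=1
t2.Δ2 p=1 x=0 u=1 q=1 v=1 r=1 clk=1
t2.Δ3 p=1 x=0 u=1 q=0 v=0 r=1 clk=1
t3.Δ0 p=1 x=0 u=1 q=0 v=0 r=1 clk=1
t3.Δ1 p=1 x=0 u=1 q=0 v=0 r=1 clk=0
t4.Δ0 p=1 x=0 u=1 q=0 v=0 r=1 clk=0
t4.Δ1 p=1 x=0 u=1 q=0 v=0 r=1 clk=1
t4.Δ2 p=1 x=1 u=1 q=0 v=0 r=1 clk=1
t4.Δ3 p=1 x=1 u=1 q=0 v=1 r=1 clk=1
t4.Δ4 p=1 x=1 u=1 q=1 v=1 r=1 clk=1
t5.Δ0 p=1 x=1 u=1 q=1 v=1 r=1 clk=1
t5.Δ1 p=1 x=1 u=1 q=1 v=1 r=1 clk=0
t6.Δ0 p=1 x=1 u=1 q=1 v=1 r=1 clk=0
t6.Δ1 p=1 x=1 u=1 q=1 v=1 r=1 clk=1
t6.Δ2 p=1 x=0 u=1 q=1 v=1 r=1 clk=1
t6.Δ3 p=1 x=0 u=1 q=0 v=0 r=1 clk=1
t7.Δ0 p=1 x=0 u=1 q=0 v=0 r=1 clk=1
t7.Δ1 p=1 x=0 u=1 q=0 v=0 r=1 clk=0
t8.Δ0 p=1 x=0 u=1 q=0 v=0 r=1 clk=0
t8.Δ1 p=1 x=0 u=1 q=0 v=0 r=1 clk=1
t8.Δ2 p=1 x=1 u=1 q=0 v=0 r=1 clk=1
t8.Δ3 p=1 x=1 u=1 q=0 v=1 r=1 clk=1
t8.Δ4 p=1 x=1 u=1 q=1 v=1 r=1 clk=1
t9.Δ0 p=1 x=1 u=1 q=1 v=1 r=1 clk=1
t9.Δ1 p=1 x=1 u=1 q=1 v=1 r=1 clk=0
t10.Δ0 p=1 x=1 u=1 q=1 v=1 r=1 clk=0
t10.Δ1 p=1 x=1 u=1 q=1 v=1 r=1 clk=1
t10.Δ2 p=1 x=0 u=1 q=1 v=1 r=1 clk=1
t10.Δ3 p=1 x=0 u=1 q=0 v=0 r=1 clk=1
t11.Δ0 p=1 x=0 u=1 q=0 v=0 r=1 clk=1
t11.Δ1 p=1 x=0 u=1 q=0 v=0 r=1 clk=0
t12.Δ0 p=1 x=0 u=1 q=0 v=0 r=1 clk=0
t12.Δ1 p=1 x=0 u=1 q=0 v=0 r=1 clk=1
t12.Δ2 p=1 x=1 u=1 q=0 v=0 r=1 clk=1
t12.Δ3 p=1 x=1 u=1 q=0 v=1 r=1 clk=1
t12.Δ4 p=1 x=1 u=1 q=1 v=1 r=1 clk=1
t13.Δ0 p=1 x=1 u=1 q=1 v=1 r=1 clk=1
t13.Δ1 p=1 x=1 u=1 q=1 v=1 r=1 clk=0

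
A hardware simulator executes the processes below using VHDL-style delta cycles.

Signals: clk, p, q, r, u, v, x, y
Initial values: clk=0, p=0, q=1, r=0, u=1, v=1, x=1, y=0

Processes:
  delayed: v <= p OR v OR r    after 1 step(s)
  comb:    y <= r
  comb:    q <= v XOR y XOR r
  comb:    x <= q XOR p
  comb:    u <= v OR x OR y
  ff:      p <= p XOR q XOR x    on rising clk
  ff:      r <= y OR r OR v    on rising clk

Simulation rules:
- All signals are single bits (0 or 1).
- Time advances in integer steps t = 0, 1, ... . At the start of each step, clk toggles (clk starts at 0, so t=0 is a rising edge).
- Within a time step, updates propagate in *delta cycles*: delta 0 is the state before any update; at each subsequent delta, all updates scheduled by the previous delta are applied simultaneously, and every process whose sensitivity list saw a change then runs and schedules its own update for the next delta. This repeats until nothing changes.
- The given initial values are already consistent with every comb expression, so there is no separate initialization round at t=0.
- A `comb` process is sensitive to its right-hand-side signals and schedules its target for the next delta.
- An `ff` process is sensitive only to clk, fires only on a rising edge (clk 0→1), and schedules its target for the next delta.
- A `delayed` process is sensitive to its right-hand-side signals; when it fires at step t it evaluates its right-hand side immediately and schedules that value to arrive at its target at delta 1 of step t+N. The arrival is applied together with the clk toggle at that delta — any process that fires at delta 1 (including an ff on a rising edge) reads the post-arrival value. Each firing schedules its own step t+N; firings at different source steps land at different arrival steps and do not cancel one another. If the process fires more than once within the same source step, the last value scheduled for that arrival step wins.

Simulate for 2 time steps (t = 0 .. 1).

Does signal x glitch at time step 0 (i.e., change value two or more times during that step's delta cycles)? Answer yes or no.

yes

[bits: y,q,u,v,clk,x,p,r]
t=0: Δ0=01110100 Δ1=01111100 Δ2=01111101 Δ3=10111101 Δ4=11111001 Δ5=11111101 | 5Δ
t=1: Δ0=11111101 Δ1=11110101 | 1Δ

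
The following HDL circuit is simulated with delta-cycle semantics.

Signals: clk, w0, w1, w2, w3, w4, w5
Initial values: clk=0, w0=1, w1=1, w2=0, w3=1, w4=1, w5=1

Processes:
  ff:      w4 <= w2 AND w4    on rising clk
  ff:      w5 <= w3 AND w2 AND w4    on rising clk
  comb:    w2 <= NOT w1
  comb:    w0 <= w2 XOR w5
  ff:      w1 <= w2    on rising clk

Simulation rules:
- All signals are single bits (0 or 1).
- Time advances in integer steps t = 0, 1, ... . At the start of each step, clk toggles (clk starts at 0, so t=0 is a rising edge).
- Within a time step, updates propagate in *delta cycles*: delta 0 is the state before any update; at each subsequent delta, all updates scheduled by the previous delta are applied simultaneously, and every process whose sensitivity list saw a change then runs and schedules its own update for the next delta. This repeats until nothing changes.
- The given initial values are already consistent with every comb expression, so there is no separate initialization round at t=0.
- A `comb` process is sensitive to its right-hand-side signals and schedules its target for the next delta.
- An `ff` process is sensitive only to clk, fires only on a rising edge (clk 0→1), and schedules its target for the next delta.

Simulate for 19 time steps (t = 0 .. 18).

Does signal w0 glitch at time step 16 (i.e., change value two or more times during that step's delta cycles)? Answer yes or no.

[bits: w0,w2,w5,w1,clk,w4,w3]
t=0: Δ0=1011011 Δ1=1011111 Δ2=1000101 Δ3=0100101 Δ4=1100101 | 4Δ
t=1: Δ0=1100101 Δ1=1100001 | 1Δ
t=2: Δ0=1100001 Δ1=1100101 Δ2=1101101 Δ3=1001101 Δ4=0001101 | 4Δ
t=3: Δ0=0001101 Δ1=0001001 | 1Δ
t=4: Δ0=0001001 Δ1=0001101 Δ2=0000101 Δ3=0100101 Δ4=1100101 | 4Δ
t=5: Δ0=1100101 Δ1=1100001 | 1Δ
t=6: Δ0=1100001 Δ1=1100101 Δ2=1101101 Δ3=1001101 Δ4=0001101 | 4Δ
t=7: Δ0=0001101 Δ1=0001001 | 1Δ
t=8: Δ0=0001001 Δ1=0001101 Δ2=0000101 Δ3=0100101 Δ4=1100101 | 4Δ
t=9: Δ0=1100101 Δ1=1100001 | 1Δ
t=10: Δ0=1100001 Δ1=1100101 Δ2=1101101 Δ3=1001101 Δ4=0001101 | 4Δ
t=11: Δ0=0001101 Δ1=0001001 | 1Δ
t=12: Δ0=0001001 Δ1=0001101 Δ2=0000101 Δ3=0100101 Δ4=1100101 | 4Δ
t=13: Δ0=1100101 Δ1=1100001 | 1Δ
t=14: Δ0=1100001 Δ1=1100101 Δ2=1101101 Δ3=1001101 Δ4=0001101 | 4Δ
t=15: Δ0=0001101 Δ1=0001001 | 1Δ
t=16: Δ0=0001001 Δ1=0001101 Δ2=0000101 Δ3=0100101 Δ4=1100101 | 4Δ
t=17: Δ0=1100101 Δ1=1100001 | 1Δ
t=18: Δ0=1100001 Δ1=1100101 Δ2=1101101 Δ3=1001101 Δ4=0001101 | 4Δ

no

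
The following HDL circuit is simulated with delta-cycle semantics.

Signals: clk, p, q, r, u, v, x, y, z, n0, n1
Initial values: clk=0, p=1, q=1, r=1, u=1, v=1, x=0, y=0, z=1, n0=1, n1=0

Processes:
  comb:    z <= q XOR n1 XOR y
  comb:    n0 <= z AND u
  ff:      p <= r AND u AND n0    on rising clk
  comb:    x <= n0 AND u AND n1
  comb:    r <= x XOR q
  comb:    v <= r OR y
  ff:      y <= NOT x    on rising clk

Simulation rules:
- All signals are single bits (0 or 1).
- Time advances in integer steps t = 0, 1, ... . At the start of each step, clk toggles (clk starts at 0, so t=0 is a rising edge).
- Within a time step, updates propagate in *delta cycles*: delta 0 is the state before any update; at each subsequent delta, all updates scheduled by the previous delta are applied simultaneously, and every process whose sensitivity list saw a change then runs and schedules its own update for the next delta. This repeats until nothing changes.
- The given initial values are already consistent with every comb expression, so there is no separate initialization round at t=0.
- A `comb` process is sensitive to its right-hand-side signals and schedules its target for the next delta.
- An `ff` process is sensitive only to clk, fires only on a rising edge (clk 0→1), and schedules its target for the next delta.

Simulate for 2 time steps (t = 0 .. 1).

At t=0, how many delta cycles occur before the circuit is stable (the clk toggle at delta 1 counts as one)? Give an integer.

t=0 Δ0: z=1 p=1 n1=0 x=0 y=0 v=1 q=1 clk=0 n0=1 u=1 r=1
  Δ1: clk:0→1
  Δ2: y:0→1
  Δ3: z:1→0
  Δ4: n0:1→0
  (4Δ to stable)
t=1 Δ0: z=0 p=1 n1=0 x=0 y=1 v=1 q=1 clk=1 n0=0 u=1 r=1
  Δ1: clk:1→0
  (1Δ to stable)

4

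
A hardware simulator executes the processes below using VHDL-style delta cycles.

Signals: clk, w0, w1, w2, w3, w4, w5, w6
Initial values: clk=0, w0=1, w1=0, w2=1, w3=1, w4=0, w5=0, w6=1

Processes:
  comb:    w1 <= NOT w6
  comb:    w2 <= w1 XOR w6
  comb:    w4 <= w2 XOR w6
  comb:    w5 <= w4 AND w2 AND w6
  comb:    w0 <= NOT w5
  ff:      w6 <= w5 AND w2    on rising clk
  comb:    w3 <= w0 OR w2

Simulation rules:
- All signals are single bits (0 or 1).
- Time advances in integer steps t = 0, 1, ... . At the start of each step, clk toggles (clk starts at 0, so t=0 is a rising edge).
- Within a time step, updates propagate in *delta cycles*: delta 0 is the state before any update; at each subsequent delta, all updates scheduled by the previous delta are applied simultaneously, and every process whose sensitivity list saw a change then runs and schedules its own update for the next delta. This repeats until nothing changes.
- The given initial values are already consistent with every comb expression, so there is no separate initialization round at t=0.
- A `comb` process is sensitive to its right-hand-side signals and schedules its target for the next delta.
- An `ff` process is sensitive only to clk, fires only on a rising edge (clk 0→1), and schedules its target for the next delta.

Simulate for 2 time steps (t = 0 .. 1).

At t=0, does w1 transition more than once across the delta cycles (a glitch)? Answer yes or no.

no

t=0 Δ0: w1=0 w0=1 w4=0 w3=1 clk=0 w6=1 w2=1 w5=0
  Δ1: clk:0→1
  Δ2: w6:1→0
  Δ3: w1:0→1, w4:0→1, w2:1→0
  Δ4: w4:1→0, w2:0→1
  Δ5: w4:0→1
  (5Δ to stable)
t=1 Δ0: w1=1 w0=1 w4=1 w3=1 clk=1 w6=0 w2=1 w5=0
  Δ1: clk:1→0
  (1Δ to stable)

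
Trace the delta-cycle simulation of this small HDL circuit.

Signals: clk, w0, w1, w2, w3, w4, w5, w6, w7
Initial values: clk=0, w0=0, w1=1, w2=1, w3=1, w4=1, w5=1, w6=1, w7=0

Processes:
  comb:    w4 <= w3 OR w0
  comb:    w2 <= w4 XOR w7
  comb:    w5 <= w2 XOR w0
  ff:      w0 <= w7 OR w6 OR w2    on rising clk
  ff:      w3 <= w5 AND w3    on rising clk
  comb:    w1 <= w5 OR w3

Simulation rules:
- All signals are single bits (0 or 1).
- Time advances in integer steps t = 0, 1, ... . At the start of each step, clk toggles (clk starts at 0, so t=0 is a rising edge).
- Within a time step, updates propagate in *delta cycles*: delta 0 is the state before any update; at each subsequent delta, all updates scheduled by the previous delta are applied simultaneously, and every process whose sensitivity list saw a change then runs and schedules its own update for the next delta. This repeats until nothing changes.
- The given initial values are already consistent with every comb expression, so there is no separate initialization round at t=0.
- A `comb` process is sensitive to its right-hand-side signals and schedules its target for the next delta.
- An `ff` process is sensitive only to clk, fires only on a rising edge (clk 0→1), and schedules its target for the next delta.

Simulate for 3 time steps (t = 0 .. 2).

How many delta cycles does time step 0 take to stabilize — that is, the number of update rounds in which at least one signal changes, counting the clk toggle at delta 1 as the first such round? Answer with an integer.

t0.Δ0 w1=1 w2=1 clk=0 w4=1 w7=0 w6=1 w0=0 w5=1 w3=1
t0.Δ1 w1=1 w2=1 clk=1 w4=1 w7=0 w6=1 w0=0 w5=1 w3=1
t0.Δ2 w1=1 w2=1 clk=1 w4=1 w7=0 w6=1 w0=1 w5=1 w3=1
t0.Δ3 w1=1 w2=1 clk=1 w4=1 w7=0 w6=1 w0=1 w5=0 w3=1
t1.Δ0 w1=1 w2=1 clk=1 w4=1 w7=0 w6=1 w0=1 w5=0 w3=1
t1.Δ1 w1=1 w2=1 clk=0 w4=1 w7=0 w6=1 w0=1 w5=0 w3=1
t2.Δ0 w1=1 w2=1 clk=0 w4=1 w7=0 w6=1 w0=1 w5=0 w3=1
t2.Δ1 w1=1 w2=1 clk=1 w4=1 w7=0 w6=1 w0=1 w5=0 w3=1
t2.Δ2 w1=1 w2=1 clk=1 w4=1 w7=0 w6=1 w0=1 w5=0 w3=0
t2.Δ3 w1=0 w2=1 clk=1 w4=1 w7=0 w6=1 w0=1 w5=0 w3=0

3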